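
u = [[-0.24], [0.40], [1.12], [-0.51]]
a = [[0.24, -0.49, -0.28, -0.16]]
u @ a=[[-0.06, 0.12, 0.07, 0.04], [0.1, -0.20, -0.11, -0.06], [0.27, -0.55, -0.31, -0.18], [-0.12, 0.25, 0.14, 0.08]]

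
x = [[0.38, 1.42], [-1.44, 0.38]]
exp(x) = [[0.21, 1.44], [-1.46, 0.21]]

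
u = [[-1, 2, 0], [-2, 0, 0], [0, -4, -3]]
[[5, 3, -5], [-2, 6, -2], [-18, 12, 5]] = u @ [[1, -3, 1], [3, 0, -2], [2, -4, 1]]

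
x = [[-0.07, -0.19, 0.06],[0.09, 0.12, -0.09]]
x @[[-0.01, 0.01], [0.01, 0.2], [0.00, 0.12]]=[[-0.0, -0.03], [0.0, 0.01]]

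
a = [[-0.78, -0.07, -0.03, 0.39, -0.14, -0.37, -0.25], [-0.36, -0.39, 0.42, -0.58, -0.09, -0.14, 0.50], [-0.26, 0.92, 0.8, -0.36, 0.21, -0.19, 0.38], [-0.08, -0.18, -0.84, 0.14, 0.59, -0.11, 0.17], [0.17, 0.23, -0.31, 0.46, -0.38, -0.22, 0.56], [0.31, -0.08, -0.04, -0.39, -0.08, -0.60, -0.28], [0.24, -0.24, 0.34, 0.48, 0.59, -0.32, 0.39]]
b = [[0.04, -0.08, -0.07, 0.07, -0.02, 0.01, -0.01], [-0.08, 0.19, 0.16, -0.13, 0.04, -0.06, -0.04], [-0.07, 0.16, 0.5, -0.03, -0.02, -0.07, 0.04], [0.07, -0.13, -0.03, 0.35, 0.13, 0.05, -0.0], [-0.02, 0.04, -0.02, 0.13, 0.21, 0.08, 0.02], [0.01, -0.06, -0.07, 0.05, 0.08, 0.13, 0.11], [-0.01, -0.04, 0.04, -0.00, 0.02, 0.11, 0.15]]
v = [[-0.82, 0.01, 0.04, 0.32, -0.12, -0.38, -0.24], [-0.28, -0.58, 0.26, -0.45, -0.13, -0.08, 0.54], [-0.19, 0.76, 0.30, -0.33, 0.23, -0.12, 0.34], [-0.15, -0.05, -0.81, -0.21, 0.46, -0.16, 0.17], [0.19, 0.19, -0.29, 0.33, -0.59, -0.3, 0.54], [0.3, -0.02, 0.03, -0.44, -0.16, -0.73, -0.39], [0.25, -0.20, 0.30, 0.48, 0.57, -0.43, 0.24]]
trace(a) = -0.82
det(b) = -0.00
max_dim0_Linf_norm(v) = 0.82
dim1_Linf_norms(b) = [0.08, 0.19, 0.5, 0.35, 0.21, 0.13, 0.15]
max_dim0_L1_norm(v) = 2.56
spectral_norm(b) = 0.65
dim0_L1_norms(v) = [2.18, 1.81, 2.03, 2.56, 2.26, 2.2, 2.46]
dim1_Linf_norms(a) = [0.78, 0.58, 0.92, 0.84, 0.56, 0.6, 0.59]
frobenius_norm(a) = 2.79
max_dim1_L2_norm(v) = 1.0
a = b + v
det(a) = -0.91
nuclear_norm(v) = 6.98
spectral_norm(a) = 1.59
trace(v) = -2.39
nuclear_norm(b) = 1.57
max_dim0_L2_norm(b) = 0.54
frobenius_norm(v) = 2.64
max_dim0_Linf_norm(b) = 0.5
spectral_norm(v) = 1.01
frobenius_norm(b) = 0.85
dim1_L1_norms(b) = [0.3, 0.7, 0.89, 0.76, 0.52, 0.51, 0.37]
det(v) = -0.98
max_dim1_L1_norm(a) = 3.12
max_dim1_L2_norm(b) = 0.54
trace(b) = 1.57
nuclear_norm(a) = 7.13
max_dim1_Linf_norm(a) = 0.92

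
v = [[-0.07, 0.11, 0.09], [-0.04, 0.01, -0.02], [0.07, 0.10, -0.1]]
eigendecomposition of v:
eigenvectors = [[(-0.64+0j),(-0.7+0j),-0.70-0.00j],  [(-0.06+0j),-0.03-0.48j,(-0.03+0.48j)],  [(0.76+0j),(-0.53-0.04j),(-0.53+0.04j)]]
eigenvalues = [(-0.17+0j), 0.08j, -0.08j]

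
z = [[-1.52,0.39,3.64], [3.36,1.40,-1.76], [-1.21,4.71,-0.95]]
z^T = [[-1.52,3.36,-1.21], [0.39,1.4,4.71], [3.64,-1.76,-0.95]]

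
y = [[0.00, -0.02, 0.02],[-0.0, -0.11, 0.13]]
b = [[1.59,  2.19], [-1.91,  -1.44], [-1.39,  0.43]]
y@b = [[0.01, 0.04],[0.03, 0.21]]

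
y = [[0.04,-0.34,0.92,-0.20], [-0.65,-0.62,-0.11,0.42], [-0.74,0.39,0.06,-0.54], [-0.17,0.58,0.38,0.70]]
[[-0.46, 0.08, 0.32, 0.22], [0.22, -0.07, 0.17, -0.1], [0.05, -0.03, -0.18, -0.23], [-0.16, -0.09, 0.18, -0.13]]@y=[[-0.34, 0.36, -0.33, 0.11], [-0.05, -0.02, 0.18, -0.24], [0.19, -0.20, -0.05, -0.09], [-0.06, 0.11, -0.18, -0.19]]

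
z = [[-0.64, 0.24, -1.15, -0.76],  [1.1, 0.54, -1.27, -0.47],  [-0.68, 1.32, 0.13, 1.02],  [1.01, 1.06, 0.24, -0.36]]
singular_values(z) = [2.21, 1.85, 1.59, 0.66]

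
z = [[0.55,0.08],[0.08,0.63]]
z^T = [[0.55, 0.08],[0.08, 0.63]]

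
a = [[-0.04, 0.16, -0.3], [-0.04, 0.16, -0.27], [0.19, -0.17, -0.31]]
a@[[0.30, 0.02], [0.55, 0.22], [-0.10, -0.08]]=[[0.11, 0.06], [0.10, 0.06], [-0.01, -0.01]]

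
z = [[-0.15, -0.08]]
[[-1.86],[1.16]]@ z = [[0.28, 0.15], [-0.17, -0.09]]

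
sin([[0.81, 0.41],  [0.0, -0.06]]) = [[0.72,  0.37], [0.0,  -0.06]]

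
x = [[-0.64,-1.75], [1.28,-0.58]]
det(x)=2.611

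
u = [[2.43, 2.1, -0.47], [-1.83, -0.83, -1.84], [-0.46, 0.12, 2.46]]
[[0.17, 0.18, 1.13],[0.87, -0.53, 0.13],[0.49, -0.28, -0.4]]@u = [[-0.44, 0.34, 2.37], [3.02, 2.28, 0.89], [1.89, 1.21, -0.7]]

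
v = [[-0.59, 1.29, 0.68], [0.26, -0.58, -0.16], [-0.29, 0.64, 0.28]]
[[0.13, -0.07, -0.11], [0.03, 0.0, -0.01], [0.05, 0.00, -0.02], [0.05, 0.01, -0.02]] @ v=[[-0.06,0.14,0.07], [-0.01,0.03,0.02], [-0.02,0.05,0.03], [-0.02,0.05,0.03]]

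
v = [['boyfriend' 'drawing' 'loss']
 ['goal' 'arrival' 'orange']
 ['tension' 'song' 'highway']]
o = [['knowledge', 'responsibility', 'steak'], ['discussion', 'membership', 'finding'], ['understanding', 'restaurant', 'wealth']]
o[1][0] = 'discussion'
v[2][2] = 'highway'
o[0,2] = 'steak'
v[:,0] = ['boyfriend', 'goal', 'tension']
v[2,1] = 'song'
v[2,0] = 'tension'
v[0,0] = 'boyfriend'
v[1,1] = 'arrival'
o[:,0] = ['knowledge', 'discussion', 'understanding']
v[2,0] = 'tension'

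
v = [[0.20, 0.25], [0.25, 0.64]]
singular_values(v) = [0.75, 0.09]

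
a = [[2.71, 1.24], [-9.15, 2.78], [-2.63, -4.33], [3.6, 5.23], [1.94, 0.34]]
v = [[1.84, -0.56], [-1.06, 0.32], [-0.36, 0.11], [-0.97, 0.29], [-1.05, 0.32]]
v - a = [[-0.87, -1.8], [8.09, -2.46], [2.27, 4.44], [-4.57, -4.94], [-2.99, -0.02]]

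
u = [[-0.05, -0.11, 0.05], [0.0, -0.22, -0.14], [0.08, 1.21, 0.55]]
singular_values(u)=[1.36, 0.11, 0.0]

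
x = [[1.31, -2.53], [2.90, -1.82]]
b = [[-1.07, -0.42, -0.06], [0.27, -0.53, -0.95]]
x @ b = [[-2.08, 0.79, 2.32], [-3.59, -0.25, 1.56]]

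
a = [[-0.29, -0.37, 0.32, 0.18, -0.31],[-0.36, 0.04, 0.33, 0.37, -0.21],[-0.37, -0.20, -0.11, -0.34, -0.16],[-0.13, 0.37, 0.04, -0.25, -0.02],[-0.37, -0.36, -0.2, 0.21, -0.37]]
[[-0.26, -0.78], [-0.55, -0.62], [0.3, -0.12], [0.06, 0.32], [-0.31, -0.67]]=a @ [[0.04, 0.45], [-0.43, 0.65], [-0.05, -0.37], [-0.97, -0.66], [0.69, 0.55]]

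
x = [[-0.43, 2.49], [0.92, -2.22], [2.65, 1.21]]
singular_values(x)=[3.55, 2.84]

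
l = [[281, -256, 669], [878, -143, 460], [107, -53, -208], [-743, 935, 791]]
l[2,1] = -53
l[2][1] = -53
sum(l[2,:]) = -154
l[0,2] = 669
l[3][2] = 791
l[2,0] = 107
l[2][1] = -53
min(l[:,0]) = -743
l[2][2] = -208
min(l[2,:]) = -208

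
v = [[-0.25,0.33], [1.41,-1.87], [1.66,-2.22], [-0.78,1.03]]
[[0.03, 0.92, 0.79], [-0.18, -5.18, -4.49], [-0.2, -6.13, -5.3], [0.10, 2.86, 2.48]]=v@[[-1.19, -1.5, -2.07], [-0.8, 1.64, 0.84]]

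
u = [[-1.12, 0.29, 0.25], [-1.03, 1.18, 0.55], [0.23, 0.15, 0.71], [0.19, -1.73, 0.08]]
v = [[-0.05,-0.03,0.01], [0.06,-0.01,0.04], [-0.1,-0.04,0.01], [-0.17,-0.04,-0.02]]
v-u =[[1.07, -0.32, -0.24], [1.09, -1.19, -0.51], [-0.33, -0.19, -0.7], [-0.36, 1.69, -0.10]]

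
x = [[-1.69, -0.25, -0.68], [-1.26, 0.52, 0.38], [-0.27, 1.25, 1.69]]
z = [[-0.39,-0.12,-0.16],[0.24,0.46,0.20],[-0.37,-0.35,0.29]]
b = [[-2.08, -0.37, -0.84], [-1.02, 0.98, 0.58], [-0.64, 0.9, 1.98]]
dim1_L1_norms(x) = [2.62, 2.16, 3.21]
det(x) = -0.21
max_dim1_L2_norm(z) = 0.59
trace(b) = 0.88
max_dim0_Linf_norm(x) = 1.69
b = z + x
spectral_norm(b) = 2.60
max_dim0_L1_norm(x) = 3.22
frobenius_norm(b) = 3.56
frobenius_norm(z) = 0.92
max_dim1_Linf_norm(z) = 0.46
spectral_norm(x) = 2.31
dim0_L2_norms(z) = [0.59, 0.59, 0.39]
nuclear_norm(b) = 5.50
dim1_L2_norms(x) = [1.84, 1.42, 2.12]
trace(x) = 0.52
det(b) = -3.32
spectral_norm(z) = 0.80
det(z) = -0.08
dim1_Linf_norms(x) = [1.69, 1.26, 1.69]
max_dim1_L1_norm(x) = 3.21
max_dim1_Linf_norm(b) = 2.08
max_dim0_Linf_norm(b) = 2.08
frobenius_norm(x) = 3.14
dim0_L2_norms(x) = [2.13, 1.38, 1.86]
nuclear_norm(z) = 1.43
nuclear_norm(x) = 4.48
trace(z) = 0.36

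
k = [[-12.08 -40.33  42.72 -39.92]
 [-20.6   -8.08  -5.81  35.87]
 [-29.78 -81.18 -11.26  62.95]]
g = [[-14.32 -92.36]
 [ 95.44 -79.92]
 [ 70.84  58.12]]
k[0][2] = 42.72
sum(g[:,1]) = -114.16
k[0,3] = -39.92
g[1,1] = -79.92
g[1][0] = 95.44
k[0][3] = -39.92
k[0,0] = -12.08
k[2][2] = -11.26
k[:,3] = [-39.92, 35.87, 62.95]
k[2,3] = 62.95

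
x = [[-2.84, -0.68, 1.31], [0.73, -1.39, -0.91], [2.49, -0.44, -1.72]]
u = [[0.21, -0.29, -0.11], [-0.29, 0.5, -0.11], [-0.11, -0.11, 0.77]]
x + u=[[-2.63,-0.97,1.20],[0.44,-0.89,-1.02],[2.38,-0.55,-0.95]]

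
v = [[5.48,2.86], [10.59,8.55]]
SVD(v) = [[-0.41,-0.91], [-0.91,0.41]] @ diag([14.907232594321545, 1.111312907689557]) @ [[-0.8, -0.6], [-0.6, 0.80]]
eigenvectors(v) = [[-0.56, -0.37], [0.83, -0.93]]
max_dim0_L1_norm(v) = 16.07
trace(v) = 14.03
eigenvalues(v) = [1.3, 12.73]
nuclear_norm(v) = 16.02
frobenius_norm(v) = 14.95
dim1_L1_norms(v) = [8.34, 19.14]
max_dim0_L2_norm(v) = 11.92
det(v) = 16.57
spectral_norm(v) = 14.91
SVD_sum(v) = [[4.87, 3.67],[10.86, 8.19]] + [[0.61,-0.81], [-0.27,0.36]]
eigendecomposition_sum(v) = [[0.83, -0.33],[-1.21, 0.48]] + [[4.65, 3.19], [11.8, 8.07]]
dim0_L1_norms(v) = [16.07, 11.41]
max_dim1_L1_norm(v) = 19.14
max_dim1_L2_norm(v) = 13.61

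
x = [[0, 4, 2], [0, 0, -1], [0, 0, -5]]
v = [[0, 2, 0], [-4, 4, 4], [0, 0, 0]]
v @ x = [[0, 0, -2], [0, -16, -32], [0, 0, 0]]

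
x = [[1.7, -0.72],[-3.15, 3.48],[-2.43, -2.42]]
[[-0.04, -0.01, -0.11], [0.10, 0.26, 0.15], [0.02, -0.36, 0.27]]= x@[[-0.02,0.04,-0.08], [0.01,0.11,-0.03]]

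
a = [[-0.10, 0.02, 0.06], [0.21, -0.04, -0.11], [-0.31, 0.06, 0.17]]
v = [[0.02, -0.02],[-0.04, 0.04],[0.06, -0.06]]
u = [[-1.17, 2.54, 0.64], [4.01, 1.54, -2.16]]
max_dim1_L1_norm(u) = 7.71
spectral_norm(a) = 0.45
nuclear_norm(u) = 7.65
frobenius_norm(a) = 0.45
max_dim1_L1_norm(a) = 0.54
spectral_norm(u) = 4.84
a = v @ u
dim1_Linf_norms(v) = [0.02, 0.04, 0.06]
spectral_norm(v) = 0.11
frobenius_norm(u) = 5.60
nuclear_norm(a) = 0.45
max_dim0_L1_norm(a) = 0.62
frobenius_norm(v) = 0.11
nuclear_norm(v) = 0.11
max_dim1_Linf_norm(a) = 0.31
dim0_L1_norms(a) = [0.62, 0.12, 0.34]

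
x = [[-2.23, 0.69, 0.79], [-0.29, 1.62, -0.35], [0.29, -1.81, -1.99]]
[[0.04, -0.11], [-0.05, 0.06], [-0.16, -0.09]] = x@ [[0.01, 0.07], [-0.01, 0.05], [0.09, 0.01]]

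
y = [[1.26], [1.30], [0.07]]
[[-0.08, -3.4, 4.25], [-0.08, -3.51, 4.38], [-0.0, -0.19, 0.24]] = y @ [[-0.06, -2.70, 3.37]]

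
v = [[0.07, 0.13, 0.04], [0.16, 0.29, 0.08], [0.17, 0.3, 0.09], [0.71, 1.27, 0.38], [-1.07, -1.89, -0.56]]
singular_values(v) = [2.75, 0.01, 0.01]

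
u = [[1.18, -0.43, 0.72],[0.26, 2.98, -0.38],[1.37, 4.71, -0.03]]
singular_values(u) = [5.73, 1.55, 0.02]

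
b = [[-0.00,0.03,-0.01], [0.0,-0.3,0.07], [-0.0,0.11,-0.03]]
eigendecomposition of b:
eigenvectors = [[1.0, 0.1, -0.58], [0.00, -0.93, -0.19], [0.0, 0.35, -0.79]]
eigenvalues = [-0.0, -0.33, -0.0]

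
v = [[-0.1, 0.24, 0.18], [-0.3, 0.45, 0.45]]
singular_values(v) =[0.77, 0.05]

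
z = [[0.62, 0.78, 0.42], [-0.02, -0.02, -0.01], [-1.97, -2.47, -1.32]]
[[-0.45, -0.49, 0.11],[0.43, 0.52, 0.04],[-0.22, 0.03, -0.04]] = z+[[-1.07, -1.27, -0.31], [0.45, 0.54, 0.05], [1.75, 2.50, 1.28]]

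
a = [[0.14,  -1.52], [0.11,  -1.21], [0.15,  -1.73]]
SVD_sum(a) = [[0.14,-1.52], [0.11,-1.21], [0.15,-1.73]] + [[0.00, 0.0], [0.0, 0.00], [-0.0, -0.0]]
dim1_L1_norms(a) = [1.66, 1.32, 1.88]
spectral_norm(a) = 2.61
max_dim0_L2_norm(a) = 2.6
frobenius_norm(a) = 2.61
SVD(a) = [[-0.58, -0.62], [-0.47, -0.27], [-0.66, 0.74]] @ diag([2.611811321480156, 0.006451433025533929]) @ [[-0.09, 1.00], [-1.00, -0.09]]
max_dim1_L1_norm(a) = 1.88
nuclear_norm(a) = 2.62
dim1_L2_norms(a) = [1.53, 1.21, 1.74]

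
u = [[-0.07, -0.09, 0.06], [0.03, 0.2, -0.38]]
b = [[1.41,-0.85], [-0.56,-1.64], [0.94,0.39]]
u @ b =[[0.01, 0.23], [-0.43, -0.50]]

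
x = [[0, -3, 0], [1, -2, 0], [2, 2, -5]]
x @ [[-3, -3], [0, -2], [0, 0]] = [[0, 6], [-3, 1], [-6, -10]]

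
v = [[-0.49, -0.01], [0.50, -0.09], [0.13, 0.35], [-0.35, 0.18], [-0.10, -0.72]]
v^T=[[-0.49,0.50,0.13,-0.35,-0.1], [-0.01,-0.09,0.35,0.18,-0.72]]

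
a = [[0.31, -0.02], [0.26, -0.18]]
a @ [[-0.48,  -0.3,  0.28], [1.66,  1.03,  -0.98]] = [[-0.18, -0.11, 0.11], [-0.42, -0.26, 0.25]]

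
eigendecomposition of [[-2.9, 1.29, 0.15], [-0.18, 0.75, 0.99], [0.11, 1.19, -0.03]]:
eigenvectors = [[-1.00, 0.27, 0.24], [-0.07, 0.53, 0.76], [0.07, -0.80, 0.61]]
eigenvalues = [-2.82, -0.85, 1.49]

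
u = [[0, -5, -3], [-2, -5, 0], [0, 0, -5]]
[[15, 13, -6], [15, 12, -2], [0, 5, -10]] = u@ [[0, -1, 1], [-3, -2, 0], [0, -1, 2]]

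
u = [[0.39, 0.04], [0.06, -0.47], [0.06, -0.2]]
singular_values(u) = [0.52, 0.39]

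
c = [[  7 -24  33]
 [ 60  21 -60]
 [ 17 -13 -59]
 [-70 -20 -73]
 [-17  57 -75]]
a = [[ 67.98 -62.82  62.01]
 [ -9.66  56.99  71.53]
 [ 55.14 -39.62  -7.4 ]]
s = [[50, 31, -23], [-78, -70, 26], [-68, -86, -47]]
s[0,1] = 31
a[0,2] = 62.01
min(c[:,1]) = -24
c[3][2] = -73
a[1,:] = [-9.66, 56.99, 71.53]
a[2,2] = -7.4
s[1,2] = 26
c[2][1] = -13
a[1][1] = 56.99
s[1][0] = -78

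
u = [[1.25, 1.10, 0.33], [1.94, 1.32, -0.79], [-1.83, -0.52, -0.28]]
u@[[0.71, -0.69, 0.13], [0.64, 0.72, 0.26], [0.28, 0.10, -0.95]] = [[1.68, -0.04, 0.14], [2.0, -0.47, 1.35], [-1.71, 0.86, -0.11]]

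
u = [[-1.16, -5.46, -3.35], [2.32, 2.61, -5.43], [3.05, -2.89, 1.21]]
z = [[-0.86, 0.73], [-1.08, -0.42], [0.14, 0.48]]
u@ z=[[6.43, -0.16], [-5.57, -2.01], [0.67, 4.02]]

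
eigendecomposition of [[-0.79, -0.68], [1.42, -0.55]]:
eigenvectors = [[(0.07-0.56j), (0.07+0.56j)],  [-0.82+0.00j, -0.82-0.00j]]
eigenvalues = [(-0.67+0.98j), (-0.67-0.98j)]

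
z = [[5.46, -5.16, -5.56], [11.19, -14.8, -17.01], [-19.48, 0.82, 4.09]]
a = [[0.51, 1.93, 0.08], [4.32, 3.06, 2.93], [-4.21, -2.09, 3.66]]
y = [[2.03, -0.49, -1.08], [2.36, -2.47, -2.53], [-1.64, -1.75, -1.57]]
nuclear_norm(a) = 13.26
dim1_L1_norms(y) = [3.6, 7.36, 4.96]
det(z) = -176.03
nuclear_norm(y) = 8.00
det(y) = 3.87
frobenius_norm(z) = 33.43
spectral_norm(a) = 7.21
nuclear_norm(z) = 44.75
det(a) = -45.18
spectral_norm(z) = 30.38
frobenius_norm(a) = 8.72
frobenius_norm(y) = 5.64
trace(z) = -5.25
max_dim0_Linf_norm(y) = 2.53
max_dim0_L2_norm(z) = 23.12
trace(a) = 7.23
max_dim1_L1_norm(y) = 7.36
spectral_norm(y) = 4.84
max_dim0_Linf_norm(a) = 4.32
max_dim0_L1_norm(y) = 6.03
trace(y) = -2.01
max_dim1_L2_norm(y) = 4.25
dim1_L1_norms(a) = [2.52, 10.31, 9.96]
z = a @ y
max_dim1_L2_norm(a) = 6.05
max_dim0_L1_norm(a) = 9.04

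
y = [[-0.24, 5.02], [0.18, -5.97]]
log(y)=[[(-2.34+3.14j), (-3.54-0j)], [-0.13-0.00j, (1.7+3.14j)]]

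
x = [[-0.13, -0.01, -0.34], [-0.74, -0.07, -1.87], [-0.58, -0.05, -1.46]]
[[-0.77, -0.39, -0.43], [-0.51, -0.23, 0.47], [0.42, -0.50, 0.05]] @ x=[[0.64, 0.06, 1.62], [-0.04, -0.0, -0.08], [0.29, 0.03, 0.72]]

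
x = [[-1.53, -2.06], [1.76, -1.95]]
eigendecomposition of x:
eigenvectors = [[(0.73+0j), (0.73-0j)], [(0.07-0.67j), 0.07+0.67j]]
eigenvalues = [(-1.74+1.89j), (-1.74-1.89j)]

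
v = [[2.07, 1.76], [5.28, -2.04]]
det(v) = -13.516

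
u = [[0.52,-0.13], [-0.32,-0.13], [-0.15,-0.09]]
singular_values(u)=[0.63, 0.2]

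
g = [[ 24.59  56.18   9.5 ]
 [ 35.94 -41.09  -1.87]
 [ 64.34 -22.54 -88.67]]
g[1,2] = -1.87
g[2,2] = -88.67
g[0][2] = 9.5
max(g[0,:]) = 56.18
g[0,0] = 24.59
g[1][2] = -1.87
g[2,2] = -88.67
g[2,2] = -88.67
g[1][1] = -41.09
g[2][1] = -22.54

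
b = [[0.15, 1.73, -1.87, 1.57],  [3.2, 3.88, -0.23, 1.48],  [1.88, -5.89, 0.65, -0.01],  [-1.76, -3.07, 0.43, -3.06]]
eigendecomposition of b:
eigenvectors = [[0.34+0.00j,(0.02+0.48j),0.02-0.48j,(-0.39+0j)],[0.60+0.00j,0.19-0.23j,0.19+0.23j,(-0+0j)],[(-0.64+0j),0.82+0.00j,0.82-0.00j,(0.26+0j)],[(-0.33+0j),-0.08+0.03j,-0.08-0.03j,(0.88+0j)]]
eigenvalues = [(5.14+0j), (-0.68+2.74j), (-0.68-2.74j), (-2.16+0j)]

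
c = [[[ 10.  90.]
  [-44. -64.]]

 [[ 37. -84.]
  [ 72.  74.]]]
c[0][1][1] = -64.0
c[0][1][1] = -64.0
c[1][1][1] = 74.0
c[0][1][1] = -64.0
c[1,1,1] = 74.0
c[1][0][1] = -84.0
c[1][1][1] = 74.0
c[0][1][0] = -44.0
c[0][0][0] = 10.0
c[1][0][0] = 37.0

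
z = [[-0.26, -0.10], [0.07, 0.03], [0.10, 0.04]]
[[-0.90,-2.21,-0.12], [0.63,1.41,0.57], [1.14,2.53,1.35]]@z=[[0.07, 0.02], [-0.01, 0.00], [0.02, 0.02]]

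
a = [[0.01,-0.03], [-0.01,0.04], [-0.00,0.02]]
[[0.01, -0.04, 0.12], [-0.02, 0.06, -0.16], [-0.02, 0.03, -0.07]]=a @ [[-2.23, 0.35, 2.1], [-1.02, 1.51, -3.4]]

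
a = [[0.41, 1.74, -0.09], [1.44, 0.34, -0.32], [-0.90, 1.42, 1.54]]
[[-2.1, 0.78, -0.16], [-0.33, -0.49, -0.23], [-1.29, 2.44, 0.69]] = a@ [[0.14, -0.27, -0.04], [-1.22, 0.56, -0.06], [0.37, 0.91, 0.48]]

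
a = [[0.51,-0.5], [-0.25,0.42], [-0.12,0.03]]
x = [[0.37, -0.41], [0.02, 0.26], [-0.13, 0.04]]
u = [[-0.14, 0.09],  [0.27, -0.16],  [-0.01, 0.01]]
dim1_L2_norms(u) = [0.17, 0.31, 0.01]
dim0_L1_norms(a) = [0.88, 0.95]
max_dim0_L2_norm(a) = 0.65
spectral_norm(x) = 0.59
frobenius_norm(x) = 0.63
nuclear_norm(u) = 0.36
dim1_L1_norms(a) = [1.01, 0.67, 0.15]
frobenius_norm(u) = 0.36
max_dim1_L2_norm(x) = 0.55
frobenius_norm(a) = 0.87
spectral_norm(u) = 0.36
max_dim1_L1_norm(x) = 0.78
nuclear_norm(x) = 0.79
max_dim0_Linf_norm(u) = 0.27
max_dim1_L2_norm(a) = 0.71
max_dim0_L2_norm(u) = 0.3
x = a + u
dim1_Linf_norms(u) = [0.14, 0.27, 0.01]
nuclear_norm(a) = 0.99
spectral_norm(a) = 0.87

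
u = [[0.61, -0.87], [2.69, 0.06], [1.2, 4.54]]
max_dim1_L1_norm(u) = 5.74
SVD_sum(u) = [[-0.21, -0.58], [0.33, 0.91], [1.58, 4.4]] + [[0.82, -0.29], [2.36, -0.85], [-0.38, 0.14]]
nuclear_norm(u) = 7.50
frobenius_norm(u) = 5.52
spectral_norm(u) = 4.82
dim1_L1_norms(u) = [1.48, 2.75, 5.74]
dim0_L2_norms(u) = [3.01, 4.62]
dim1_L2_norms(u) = [1.06, 2.69, 4.7]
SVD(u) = [[-0.13, 0.32], [0.2, 0.93], [0.97, -0.15]] @ diag([4.81615122104509, 2.6879336703173866]) @ [[0.34, 0.94], [0.94, -0.34]]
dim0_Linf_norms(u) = [2.69, 4.54]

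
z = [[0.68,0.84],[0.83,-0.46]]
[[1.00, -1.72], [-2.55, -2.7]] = z @ [[-1.67, -3.03], [2.54, 0.4]]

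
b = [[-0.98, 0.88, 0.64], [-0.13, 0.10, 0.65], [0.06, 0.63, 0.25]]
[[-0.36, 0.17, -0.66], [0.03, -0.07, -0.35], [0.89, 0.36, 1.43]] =b @ [[1.55, 0.27, 2.39], [1.19, 0.6, 2.19], [0.18, -0.15, -0.39]]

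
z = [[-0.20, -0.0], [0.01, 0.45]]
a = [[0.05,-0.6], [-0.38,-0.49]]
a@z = [[-0.02, -0.27], [0.07, -0.22]]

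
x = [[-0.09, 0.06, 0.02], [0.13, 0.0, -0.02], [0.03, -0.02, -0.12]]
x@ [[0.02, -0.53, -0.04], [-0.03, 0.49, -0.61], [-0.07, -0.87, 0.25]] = [[-0.00, 0.06, -0.03], [0.00, -0.05, -0.01], [0.01, 0.08, -0.02]]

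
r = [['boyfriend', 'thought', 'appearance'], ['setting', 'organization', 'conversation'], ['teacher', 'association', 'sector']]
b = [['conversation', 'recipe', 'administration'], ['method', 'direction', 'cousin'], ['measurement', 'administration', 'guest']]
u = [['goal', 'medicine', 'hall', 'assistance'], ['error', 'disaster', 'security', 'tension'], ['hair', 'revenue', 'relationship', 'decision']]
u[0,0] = 'goal'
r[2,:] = ['teacher', 'association', 'sector']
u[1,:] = ['error', 'disaster', 'security', 'tension']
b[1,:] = ['method', 'direction', 'cousin']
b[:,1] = ['recipe', 'direction', 'administration']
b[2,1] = 'administration'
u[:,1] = ['medicine', 'disaster', 'revenue']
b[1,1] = 'direction'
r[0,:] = ['boyfriend', 'thought', 'appearance']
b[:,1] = ['recipe', 'direction', 'administration']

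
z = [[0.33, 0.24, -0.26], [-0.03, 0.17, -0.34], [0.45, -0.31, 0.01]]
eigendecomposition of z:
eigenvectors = [[(0.07+0j), -0.69+0.00j, (-0.69-0j)], [0.66+0.00j, -0.28-0.40j, -0.28+0.40j], [(0.75+0j), -0.17+0.50j, -0.17-0.50j]]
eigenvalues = [(-0.22+0j), (0.37+0.33j), (0.37-0.33j)]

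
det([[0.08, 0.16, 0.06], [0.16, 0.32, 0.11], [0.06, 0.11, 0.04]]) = -0.000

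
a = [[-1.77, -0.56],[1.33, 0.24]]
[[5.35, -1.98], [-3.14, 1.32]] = a @ [[-1.48, 0.83], [-4.87, 0.91]]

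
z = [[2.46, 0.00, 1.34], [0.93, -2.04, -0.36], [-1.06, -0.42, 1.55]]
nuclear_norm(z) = 6.93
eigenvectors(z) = [[(0.72+0j), (0.72-0j), -0.03+0.00j], [0.16-0.10j, 0.16+0.10j, (0.99+0j)], [(-0.23+0.62j), -0.23-0.62j, (0.11+0j)]]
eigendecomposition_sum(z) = [[(1.24+0.18j), -0.03+0.13j, (0.66-1.16j)],[(0.29-0.13j), 0.01+0.03j, (-0.02-0.34j)],[(-0.55+1.01j), (-0.1-0.07j), (0.79+0.94j)]] + [[1.24-0.18j, -0.03-0.13j, (0.66+1.16j)], [(0.29+0.13j), (0.01-0.03j), (-0.02+0.34j)], [(-0.55-1.01j), (-0.1+0.07j), 0.79-0.94j]] + [[(-0.01+0j),0.06+0.00j,0.01-0.00j], [(0.34-0j),-2.06-0.00j,-0.33+0.00j], [0.04-0.00j,-0.22-0.00j,-0.03+0.00j]]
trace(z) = 1.97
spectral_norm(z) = 2.98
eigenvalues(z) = [(2.04+1.16j), (2.04-1.16j), (-2.11+0j)]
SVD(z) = [[-0.88, 0.47, -0.06], [-0.45, -0.78, 0.42], [0.15, 0.40, 0.90]] @ diag([2.978660302842798, 2.1013115351829934, 1.8487489370856571]) @ [[-0.92, 0.29, -0.26], [0.01, 0.68, 0.73], [-0.39, -0.67, 0.63]]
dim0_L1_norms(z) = [4.45, 2.46, 3.25]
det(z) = -11.57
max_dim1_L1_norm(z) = 3.8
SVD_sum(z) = [[2.41, -0.76, 0.68],  [1.25, -0.39, 0.35],  [-0.41, 0.13, -0.12]] + [[0.01, 0.68, 0.73], [-0.01, -1.12, -1.21], [0.00, 0.57, 0.62]] + [[0.05, 0.08, -0.08], [-0.31, -0.53, 0.49], [-0.65, -1.12, 1.05]]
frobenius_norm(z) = 4.09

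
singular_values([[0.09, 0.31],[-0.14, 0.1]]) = [0.33, 0.16]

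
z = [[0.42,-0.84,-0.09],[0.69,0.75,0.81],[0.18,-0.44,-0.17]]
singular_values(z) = [1.42, 0.91, 0.07]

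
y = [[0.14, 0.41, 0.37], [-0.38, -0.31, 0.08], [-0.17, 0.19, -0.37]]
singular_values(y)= [0.67, 0.49, 0.29]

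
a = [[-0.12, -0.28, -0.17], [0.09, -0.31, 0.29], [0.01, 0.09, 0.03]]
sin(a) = [[-0.12, -0.27, -0.18], [0.09, -0.31, 0.28], [0.01, 0.09, 0.03]]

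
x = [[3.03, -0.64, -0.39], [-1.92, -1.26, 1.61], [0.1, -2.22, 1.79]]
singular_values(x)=[3.98, 3.15, 0.0]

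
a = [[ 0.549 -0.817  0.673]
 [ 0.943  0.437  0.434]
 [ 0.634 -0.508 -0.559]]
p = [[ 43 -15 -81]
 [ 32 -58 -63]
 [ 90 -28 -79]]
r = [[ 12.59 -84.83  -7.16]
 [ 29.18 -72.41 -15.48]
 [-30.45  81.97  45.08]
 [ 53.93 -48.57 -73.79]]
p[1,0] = 32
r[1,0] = 29.18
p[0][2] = -81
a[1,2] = 0.434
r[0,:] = [12.59, -84.83, -7.16]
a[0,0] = 0.549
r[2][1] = 81.97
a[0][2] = 0.673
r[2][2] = 45.08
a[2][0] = 0.634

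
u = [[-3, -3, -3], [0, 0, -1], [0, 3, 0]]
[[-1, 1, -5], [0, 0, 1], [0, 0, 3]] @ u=[[3, -12, 2], [0, 3, 0], [0, 9, 0]]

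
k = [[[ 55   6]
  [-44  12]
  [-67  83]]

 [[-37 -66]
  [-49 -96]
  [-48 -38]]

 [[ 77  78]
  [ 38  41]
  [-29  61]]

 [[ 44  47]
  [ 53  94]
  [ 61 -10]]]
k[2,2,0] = -29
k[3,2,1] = -10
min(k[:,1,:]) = -96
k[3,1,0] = 53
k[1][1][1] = -96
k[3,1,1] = 94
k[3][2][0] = 61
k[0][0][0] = 55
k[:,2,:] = [[-67, 83], [-48, -38], [-29, 61], [61, -10]]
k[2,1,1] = 41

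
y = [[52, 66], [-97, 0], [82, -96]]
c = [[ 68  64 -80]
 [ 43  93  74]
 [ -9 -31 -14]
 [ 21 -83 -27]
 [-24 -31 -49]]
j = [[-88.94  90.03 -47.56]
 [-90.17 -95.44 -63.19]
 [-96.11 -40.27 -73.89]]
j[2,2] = -73.89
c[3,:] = [21, -83, -27]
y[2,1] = -96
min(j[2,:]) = -96.11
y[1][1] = 0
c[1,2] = 74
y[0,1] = 66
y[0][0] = 52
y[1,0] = -97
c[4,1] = -31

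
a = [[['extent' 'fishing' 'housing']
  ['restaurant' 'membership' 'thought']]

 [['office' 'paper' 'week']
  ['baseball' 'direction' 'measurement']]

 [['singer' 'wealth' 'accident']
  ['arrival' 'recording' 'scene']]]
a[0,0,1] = 'fishing'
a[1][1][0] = 'baseball'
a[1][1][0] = 'baseball'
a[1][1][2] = 'measurement'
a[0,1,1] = 'membership'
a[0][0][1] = 'fishing'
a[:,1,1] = ['membership', 'direction', 'recording']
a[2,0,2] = 'accident'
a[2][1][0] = 'arrival'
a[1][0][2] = 'week'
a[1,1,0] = 'baseball'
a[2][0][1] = 'wealth'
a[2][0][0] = 'singer'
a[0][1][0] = 'restaurant'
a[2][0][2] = 'accident'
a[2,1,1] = 'recording'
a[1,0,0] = 'office'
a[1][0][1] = 'paper'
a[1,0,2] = 'week'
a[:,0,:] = [['extent', 'fishing', 'housing'], ['office', 'paper', 'week'], ['singer', 'wealth', 'accident']]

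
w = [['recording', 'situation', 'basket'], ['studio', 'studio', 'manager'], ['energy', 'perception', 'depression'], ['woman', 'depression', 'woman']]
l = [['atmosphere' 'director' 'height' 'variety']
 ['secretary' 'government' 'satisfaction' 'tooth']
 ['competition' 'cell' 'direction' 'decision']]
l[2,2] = 'direction'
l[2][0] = 'competition'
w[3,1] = 'depression'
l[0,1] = 'director'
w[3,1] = 'depression'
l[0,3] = 'variety'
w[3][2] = 'woman'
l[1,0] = 'secretary'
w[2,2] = 'depression'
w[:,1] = ['situation', 'studio', 'perception', 'depression']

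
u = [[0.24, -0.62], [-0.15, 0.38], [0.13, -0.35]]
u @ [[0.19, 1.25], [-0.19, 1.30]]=[[0.16, -0.51], [-0.1, 0.31], [0.09, -0.29]]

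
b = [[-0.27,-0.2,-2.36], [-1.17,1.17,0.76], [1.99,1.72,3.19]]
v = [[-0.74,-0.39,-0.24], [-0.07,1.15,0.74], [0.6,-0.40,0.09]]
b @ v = [[-1.20, 0.82, -0.30], [1.24, 1.5, 1.21], [0.32, -0.07, 1.08]]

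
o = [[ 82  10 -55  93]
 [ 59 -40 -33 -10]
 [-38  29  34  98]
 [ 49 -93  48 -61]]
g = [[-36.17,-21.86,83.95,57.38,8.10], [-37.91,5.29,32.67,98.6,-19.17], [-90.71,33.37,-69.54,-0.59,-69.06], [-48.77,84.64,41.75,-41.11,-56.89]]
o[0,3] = 93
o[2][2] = 34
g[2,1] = 33.37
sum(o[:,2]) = -6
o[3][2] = 48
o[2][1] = 29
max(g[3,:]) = 84.64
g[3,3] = -41.11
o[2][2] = 34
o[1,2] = -33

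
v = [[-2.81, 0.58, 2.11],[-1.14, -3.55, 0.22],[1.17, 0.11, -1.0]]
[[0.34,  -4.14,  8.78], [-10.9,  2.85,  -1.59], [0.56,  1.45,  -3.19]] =v@[[1.74, 0.64, -2.80], [2.62, -1.06, 1.35], [1.76, -0.82, 0.06]]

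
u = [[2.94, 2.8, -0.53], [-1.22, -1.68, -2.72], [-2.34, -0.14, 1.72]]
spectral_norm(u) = 4.90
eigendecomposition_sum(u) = [[2.20+0.00j, 1.10+0.00j, -1.71+0.00j], [0.54+0.00j, 0.27+0.00j, -0.42+0.00j], [(-2.15+0j), (-1.08+0j), (1.67+0j)]] + [[(0.37+0.6j),(0.85-0.01j),0.59+0.61j], [(-0.88-0.41j),(-0.98+0.66j),-1.15-0.25j], [(-0.09+0.51j),0.47+0.41j,0.02+0.62j]] + [[(0.37-0.6j), (0.85+0.01j), (0.59-0.61j)], [-0.88+0.41j, -0.98-0.66j, -1.15+0.25j], [(-0.09-0.51j), (0.47-0.41j), (0.02-0.62j)]]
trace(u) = 2.98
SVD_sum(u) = [[3.17, 2.52, -0.00],[-1.57, -1.24, 0.0],[-1.50, -1.19, 0.0]] + [[0.08,-0.10,-0.35],[0.6,-0.75,-2.57],[-0.45,0.57,1.95]] + [[-0.31, 0.39, -0.18], [-0.25, 0.32, -0.15], [-0.38, 0.48, -0.23]]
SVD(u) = [[-0.82, -0.11, 0.56], [0.41, -0.79, 0.45], [0.39, 0.6, 0.70]] @ diag([4.902663077194957, 3.463368582194456, 0.9467168612513687]) @ [[-0.78, -0.62, 0.00], [-0.22, 0.27, 0.94], [-0.58, 0.73, -0.35]]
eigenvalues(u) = [(4.15+0j), (-0.58+1.88j), (-0.58-1.88j)]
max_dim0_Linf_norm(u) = 2.94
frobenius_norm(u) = 6.08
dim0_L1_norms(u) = [6.5, 4.62, 4.97]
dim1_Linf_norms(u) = [2.94, 2.72, 2.34]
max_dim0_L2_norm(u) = 3.95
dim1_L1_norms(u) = [6.27, 5.62, 4.2]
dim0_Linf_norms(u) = [2.94, 2.8, 2.72]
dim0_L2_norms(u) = [3.95, 3.27, 3.26]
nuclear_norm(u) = 9.31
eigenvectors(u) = [[0.70+0.00j, (-0.45-0.3j), (-0.45+0.3j)], [0.17+0.00j, (0.75+0j), 0.75-0.00j], [(-0.69+0j), (-0.1-0.38j), -0.10+0.38j]]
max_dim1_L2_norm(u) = 4.09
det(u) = 16.07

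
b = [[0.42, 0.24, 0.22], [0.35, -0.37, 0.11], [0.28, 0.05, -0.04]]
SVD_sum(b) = [[0.43, -0.02, 0.14], [0.36, -0.02, 0.12], [0.24, -0.01, 0.08]] + [[0.01, 0.27, 0.02], [-0.01, -0.35, -0.03], [0.00, 0.05, 0.0]] + [[-0.02, -0.00, 0.05],[-0.01, -0.00, 0.02],[0.04, 0.01, -0.12]]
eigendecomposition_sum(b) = [[0.48, 0.13, 0.18], [0.2, 0.05, 0.07], [0.22, 0.06, 0.08]] + [[-0.02, -0.01, 0.05], [-0.00, -0.00, 0.01], [0.05, 0.02, -0.13]] + [[-0.05, 0.12, -0.01], [0.16, -0.42, 0.03], [0.01, -0.03, 0.0]]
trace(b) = 0.01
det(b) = 0.04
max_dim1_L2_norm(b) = 0.53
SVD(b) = [[-0.71, -0.6, 0.37], [-0.59, 0.79, 0.15], [-0.39, -0.12, -0.91]] @ diag([0.646624649840369, 0.44456222823296654, 0.14366971652842997]) @ [[-0.95, 0.05, -0.32], [-0.02, -1.0, -0.09], [-0.32, -0.08, 0.94]]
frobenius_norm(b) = 0.80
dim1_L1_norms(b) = [0.88, 0.83, 0.37]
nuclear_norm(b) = 1.23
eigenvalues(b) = [0.62, -0.14, -0.46]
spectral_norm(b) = 0.65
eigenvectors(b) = [[-0.85,  -0.34,  0.28], [-0.35,  -0.07,  -0.96], [-0.39,  0.94,  -0.07]]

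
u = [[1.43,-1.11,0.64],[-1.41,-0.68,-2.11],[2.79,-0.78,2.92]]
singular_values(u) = [5.01, 1.55, 0.17]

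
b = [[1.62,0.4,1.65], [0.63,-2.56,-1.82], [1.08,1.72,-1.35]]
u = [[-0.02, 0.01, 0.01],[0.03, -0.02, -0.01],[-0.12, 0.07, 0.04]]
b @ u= [[-0.22, 0.12, 0.08], [0.13, -0.07, -0.04], [0.19, -0.12, -0.06]]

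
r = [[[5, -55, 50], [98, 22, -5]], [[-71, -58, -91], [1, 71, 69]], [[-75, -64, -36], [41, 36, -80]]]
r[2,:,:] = [[-75, -64, -36], [41, 36, -80]]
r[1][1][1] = 71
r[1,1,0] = 1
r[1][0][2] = -91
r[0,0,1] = -55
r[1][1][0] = 1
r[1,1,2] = 69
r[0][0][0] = 5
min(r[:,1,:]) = -80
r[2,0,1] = -64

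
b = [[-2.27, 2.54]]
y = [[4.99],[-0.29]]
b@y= [[-12.06]]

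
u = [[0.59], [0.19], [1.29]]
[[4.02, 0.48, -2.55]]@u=[[-0.83]]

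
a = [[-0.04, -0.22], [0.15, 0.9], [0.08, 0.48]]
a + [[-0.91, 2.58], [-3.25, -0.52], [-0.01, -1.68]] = [[-0.95,  2.36], [-3.10,  0.38], [0.07,  -1.20]]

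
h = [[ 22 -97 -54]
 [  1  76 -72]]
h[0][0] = 22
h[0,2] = -54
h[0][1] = -97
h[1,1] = 76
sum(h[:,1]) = -21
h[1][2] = -72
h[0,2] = -54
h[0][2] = -54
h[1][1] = 76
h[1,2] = -72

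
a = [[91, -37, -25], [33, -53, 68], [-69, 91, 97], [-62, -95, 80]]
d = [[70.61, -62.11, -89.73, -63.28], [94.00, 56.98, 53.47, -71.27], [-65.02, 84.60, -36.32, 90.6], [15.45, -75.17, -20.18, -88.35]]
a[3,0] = -62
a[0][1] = -37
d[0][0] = 70.61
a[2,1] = 91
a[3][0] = -62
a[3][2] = 80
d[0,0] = 70.61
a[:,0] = [91, 33, -69, -62]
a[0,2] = -25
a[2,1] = 91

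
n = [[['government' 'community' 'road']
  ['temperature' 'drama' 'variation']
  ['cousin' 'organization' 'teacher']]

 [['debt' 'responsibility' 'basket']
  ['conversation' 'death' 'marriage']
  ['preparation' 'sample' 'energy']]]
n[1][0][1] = 'responsibility'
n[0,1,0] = 'temperature'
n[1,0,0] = 'debt'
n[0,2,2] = 'teacher'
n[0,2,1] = 'organization'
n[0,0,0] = 'government'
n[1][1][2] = 'marriage'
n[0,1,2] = 'variation'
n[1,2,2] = 'energy'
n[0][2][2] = 'teacher'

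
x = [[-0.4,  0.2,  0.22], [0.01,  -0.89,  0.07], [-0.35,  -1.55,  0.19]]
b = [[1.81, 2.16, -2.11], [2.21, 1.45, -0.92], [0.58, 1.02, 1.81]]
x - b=[[-2.21, -1.96, 2.33], [-2.2, -2.34, 0.99], [-0.93, -2.57, -1.62]]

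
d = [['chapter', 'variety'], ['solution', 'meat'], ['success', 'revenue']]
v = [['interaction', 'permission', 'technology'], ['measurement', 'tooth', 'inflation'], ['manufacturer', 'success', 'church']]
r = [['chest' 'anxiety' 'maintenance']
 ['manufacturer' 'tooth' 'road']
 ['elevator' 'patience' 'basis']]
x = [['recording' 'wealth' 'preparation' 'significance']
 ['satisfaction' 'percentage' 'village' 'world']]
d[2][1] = 'revenue'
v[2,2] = 'church'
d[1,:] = ['solution', 'meat']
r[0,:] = ['chest', 'anxiety', 'maintenance']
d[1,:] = ['solution', 'meat']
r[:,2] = ['maintenance', 'road', 'basis']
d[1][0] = 'solution'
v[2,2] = 'church'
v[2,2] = 'church'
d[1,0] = 'solution'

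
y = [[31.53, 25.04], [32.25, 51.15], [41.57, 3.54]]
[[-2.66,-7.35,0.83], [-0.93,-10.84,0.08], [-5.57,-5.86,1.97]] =y @ [[-0.14, -0.13, 0.05], [0.07, -0.13, -0.03]]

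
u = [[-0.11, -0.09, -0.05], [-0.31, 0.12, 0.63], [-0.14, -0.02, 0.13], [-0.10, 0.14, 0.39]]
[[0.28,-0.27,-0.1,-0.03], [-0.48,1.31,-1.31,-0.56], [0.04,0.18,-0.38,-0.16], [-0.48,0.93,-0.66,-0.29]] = u@ [[-0.66, 0.48, 0.51, 0.18], [-1.89, 1.25, 1.65, 0.61], [-0.73, 2.07, -2.15, -0.92]]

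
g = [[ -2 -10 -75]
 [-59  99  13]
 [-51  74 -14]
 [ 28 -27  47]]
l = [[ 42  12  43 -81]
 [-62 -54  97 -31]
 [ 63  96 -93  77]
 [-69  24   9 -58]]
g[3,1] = -27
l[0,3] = -81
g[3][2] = 47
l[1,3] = -31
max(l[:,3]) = 77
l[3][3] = -58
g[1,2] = 13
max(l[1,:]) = 97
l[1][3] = -31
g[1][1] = 99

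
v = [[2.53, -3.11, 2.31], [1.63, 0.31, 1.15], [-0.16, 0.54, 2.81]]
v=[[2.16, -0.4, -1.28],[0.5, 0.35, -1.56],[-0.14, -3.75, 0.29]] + [[0.37, -2.71, 3.59], [1.13, -0.04, 2.71], [-0.02, 4.29, 2.52]]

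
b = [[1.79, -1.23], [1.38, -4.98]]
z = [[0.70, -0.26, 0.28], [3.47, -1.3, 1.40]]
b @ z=[[-3.02, 1.13, -1.22], [-16.31, 6.12, -6.59]]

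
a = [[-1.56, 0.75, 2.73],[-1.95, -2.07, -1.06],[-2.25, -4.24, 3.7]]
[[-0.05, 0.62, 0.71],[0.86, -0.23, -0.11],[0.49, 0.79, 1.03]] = a @[[-0.26, -0.01, -0.06], [-0.1, 0.01, -0.01], [-0.14, 0.22, 0.23]]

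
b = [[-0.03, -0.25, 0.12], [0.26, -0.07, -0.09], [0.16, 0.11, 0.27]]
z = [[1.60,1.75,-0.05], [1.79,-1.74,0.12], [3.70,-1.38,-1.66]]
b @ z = [[-0.05, 0.22, -0.23], [-0.04, 0.70, 0.13], [1.45, -0.28, -0.44]]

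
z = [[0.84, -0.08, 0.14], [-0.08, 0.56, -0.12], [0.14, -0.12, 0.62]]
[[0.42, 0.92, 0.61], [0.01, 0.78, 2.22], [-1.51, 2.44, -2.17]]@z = [[0.36, 0.41, 0.33], [0.26, 0.17, 1.28], [-1.77, 1.75, -1.85]]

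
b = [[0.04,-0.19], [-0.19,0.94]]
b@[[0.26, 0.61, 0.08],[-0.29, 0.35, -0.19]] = [[0.07, -0.04, 0.04], [-0.32, 0.21, -0.19]]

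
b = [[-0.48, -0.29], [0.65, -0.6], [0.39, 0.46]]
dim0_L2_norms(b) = [0.9, 0.81]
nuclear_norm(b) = 1.70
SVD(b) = [[-0.37, -0.57], [0.91, -0.40], [0.21, 0.72]] @ diag([0.9130435431051072, 0.791865827267519]) @ [[0.93, -0.37],[0.37, 0.93]]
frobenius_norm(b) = 1.21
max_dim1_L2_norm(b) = 0.88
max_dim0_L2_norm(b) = 0.9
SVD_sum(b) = [[-0.31, 0.13], [0.77, -0.31], [0.18, -0.07]] + [[-0.17, -0.42], [-0.12, -0.29], [0.21, 0.53]]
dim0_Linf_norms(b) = [0.65, 0.6]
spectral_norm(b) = 0.91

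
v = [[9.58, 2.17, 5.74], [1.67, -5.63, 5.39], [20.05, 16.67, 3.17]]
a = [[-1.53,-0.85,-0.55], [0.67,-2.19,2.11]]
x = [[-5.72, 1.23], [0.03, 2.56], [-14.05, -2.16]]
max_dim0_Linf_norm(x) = 14.05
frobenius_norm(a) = 3.61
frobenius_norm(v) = 29.71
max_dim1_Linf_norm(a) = 2.19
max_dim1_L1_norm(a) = 4.97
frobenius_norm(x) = 15.58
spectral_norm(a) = 3.12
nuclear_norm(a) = 4.95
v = x @ a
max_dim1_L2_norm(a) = 3.11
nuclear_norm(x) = 18.45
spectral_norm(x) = 15.25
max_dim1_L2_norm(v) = 26.27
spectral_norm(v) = 28.00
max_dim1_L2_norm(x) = 14.22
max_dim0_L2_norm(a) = 2.35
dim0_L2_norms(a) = [1.67, 2.35, 2.18]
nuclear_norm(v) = 37.95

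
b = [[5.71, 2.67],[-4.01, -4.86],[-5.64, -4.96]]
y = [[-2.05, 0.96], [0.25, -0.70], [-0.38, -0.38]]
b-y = [[7.76, 1.71], [-4.26, -4.16], [-5.26, -4.58]]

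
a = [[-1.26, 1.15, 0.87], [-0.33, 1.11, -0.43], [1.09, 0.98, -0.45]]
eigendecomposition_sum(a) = [[-1.29-0.00j, 0.22+0.00j, (0.83-0j)],[(-0-0j), 0.00+0.00j, 0.00-0.00j],[0.96+0.00j, (-0.16-0j), (-0.62+0j)]] + [[0.01+0.21j, (0.47-0.32j), 0.02+0.27j], [-0.16+0.14j, 0.55+0.19j, (-0.22+0.18j)], [(0.06+0.28j), 0.57-0.54j, 0.09+0.37j]] + [[(0.01-0.21j), 0.47+0.32j, 0.02-0.27j],[-0.16-0.14j, (0.55-0.19j), -0.22-0.18j],[(0.06-0.28j), 0.57+0.54j, 0.09-0.37j]]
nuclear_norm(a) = 4.34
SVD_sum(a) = [[-1.28, 1.26, 0.61], [-0.55, 0.54, 0.27], [0.16, -0.15, -0.07]] + [[-0.09,  -0.13,  0.07], [0.44,  0.61,  -0.33], [0.80,  1.11,  -0.6]] + [[0.11, 0.02, 0.19], [-0.22, -0.04, -0.37], [0.13, 0.02, 0.22]]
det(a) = -1.95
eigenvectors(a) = [[(0.8+0j), (0.49+0.08j), 0.49-0.08j], [0j, (0.24+0.46j), (0.24-0.46j)], [-0.60+0.00j, 0.70+0.00j, (0.7-0j)]]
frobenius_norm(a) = 2.75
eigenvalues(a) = [(-1.91+0j), (0.65+0.77j), (0.65-0.77j)]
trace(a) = -0.60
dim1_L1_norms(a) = [3.28, 1.87, 2.52]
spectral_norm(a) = 2.08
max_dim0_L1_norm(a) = 3.24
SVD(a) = [[-0.91,-0.1,-0.40], [-0.39,0.48,0.78], [0.11,0.87,-0.48]] @ diag([2.077194416000281, 1.7116653267026216, 0.5471427304655176]) @ [[0.67, -0.66, -0.32], [0.54, 0.74, -0.40], [-0.51, -0.1, -0.86]]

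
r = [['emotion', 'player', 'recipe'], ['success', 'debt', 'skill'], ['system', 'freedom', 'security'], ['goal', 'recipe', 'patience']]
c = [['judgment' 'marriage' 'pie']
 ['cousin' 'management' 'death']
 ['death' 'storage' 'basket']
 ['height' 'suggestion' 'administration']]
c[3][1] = 'suggestion'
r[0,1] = 'player'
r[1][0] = 'success'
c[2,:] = ['death', 'storage', 'basket']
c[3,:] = ['height', 'suggestion', 'administration']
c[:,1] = ['marriage', 'management', 'storage', 'suggestion']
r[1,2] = 'skill'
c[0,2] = 'pie'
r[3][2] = 'patience'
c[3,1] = 'suggestion'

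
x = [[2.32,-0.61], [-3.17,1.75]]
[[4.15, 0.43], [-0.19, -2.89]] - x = [[1.83, 1.04], [2.98, -4.64]]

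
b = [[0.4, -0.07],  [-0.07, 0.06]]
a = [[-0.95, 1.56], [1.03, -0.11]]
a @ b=[[-0.49, 0.16], [0.42, -0.08]]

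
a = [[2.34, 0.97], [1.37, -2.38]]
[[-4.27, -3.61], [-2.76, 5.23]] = a @ [[-1.86, -0.51], [0.09, -2.49]]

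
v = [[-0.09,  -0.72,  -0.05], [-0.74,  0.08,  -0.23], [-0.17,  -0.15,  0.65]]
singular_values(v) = [0.78, 0.77, 0.63]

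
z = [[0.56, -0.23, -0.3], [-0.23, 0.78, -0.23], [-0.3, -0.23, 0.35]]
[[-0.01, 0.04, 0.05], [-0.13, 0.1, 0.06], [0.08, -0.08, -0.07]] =z@[[0.14, -0.03, 0.05], [-0.03, 0.05, 0.05], [0.33, -0.23, -0.12]]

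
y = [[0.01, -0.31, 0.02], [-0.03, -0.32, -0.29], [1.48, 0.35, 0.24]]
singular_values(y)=[1.55, 0.47, 0.19]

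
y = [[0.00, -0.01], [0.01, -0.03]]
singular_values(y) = [0.03, 0.0]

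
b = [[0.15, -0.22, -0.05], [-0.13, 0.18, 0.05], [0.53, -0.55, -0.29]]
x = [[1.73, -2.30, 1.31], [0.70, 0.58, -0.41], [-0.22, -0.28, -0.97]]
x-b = [[1.58, -2.08, 1.36], [0.83, 0.4, -0.46], [-0.75, 0.27, -0.68]]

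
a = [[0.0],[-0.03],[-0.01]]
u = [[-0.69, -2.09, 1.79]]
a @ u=[[0.0, 0.00, 0.0],[0.02, 0.06, -0.05],[0.01, 0.02, -0.02]]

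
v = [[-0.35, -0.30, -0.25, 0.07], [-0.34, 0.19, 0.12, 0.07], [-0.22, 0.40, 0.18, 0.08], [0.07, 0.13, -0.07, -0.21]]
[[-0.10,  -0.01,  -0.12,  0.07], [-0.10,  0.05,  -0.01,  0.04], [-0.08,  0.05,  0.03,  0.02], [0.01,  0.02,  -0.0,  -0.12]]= v@ [[0.27,-0.09,0.13,-0.05], [-0.09,0.08,0.04,-0.07], [0.13,0.04,0.23,-0.0], [-0.05,-0.07,-0.00,0.52]]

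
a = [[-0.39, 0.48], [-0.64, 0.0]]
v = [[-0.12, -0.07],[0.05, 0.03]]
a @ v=[[0.07, 0.04], [0.08, 0.04]]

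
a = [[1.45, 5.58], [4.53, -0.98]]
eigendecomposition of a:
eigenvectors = [[0.82, -0.66], [0.58, 0.75]]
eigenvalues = [5.41, -4.94]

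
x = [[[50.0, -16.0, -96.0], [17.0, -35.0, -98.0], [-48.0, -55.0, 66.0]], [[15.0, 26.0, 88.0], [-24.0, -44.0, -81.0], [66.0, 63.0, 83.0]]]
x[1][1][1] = -44.0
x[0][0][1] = -16.0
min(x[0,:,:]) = -98.0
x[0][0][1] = -16.0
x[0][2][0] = -48.0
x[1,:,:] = [[15.0, 26.0, 88.0], [-24.0, -44.0, -81.0], [66.0, 63.0, 83.0]]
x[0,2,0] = -48.0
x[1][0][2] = 88.0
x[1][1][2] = -81.0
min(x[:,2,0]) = -48.0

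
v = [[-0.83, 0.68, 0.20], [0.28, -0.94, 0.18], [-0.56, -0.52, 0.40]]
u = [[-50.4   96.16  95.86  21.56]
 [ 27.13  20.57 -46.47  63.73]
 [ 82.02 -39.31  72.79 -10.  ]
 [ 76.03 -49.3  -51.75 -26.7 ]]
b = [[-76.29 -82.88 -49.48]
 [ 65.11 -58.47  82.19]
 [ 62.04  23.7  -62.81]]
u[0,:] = [-50.4, 96.16, 95.86, 21.56]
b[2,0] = 62.04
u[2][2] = 72.79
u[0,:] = [-50.4, 96.16, 95.86, 21.56]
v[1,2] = 0.184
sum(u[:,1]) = 28.11999999999999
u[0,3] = 21.56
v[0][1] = 0.679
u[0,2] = 95.86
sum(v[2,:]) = -0.6709999999999999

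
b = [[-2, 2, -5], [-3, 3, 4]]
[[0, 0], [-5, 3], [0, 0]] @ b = [[0, 0, 0], [1, -1, 37], [0, 0, 0]]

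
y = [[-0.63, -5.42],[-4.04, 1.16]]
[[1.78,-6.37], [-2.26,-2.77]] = y @[[0.45, 0.99], [-0.38, 1.06]]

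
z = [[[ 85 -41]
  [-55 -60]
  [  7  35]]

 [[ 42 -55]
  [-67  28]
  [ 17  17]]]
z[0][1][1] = -60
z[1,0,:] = [42, -55]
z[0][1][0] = -55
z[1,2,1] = 17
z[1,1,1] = 28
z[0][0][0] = 85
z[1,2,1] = 17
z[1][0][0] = 42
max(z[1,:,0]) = 42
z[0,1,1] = -60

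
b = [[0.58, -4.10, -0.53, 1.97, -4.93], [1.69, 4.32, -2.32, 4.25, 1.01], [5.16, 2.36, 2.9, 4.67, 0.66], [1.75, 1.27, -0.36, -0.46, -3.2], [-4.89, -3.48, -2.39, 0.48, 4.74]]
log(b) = [[0.46+1.22j, -1.47+1.29j, -0.75-0.98j, 2.88-5.57j, (-0.44-2.22j)], [(0.76-0.39j), 1.99-0.41j, 0.11+0.31j, (0.83+1.76j), 0.88+0.70j], [1.44-0.81j, 1.21-0.85j, 1.99+0.65j, (-0.12+3.67j), (0.68+1.47j)], [(0.38-0.58j), 0.31-0.61j, -0.24+0.47j, (-0+2.65j), -0.85+1.06j], [-0.81+0.53j, -0.87+0.56j, (-0.69-0.43j), 1.76-2.43j, (1.96-0.97j)]]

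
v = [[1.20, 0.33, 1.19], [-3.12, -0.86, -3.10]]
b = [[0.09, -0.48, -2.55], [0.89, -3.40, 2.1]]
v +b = [[1.29, -0.15, -1.36],[-2.23, -4.26, -1.0]]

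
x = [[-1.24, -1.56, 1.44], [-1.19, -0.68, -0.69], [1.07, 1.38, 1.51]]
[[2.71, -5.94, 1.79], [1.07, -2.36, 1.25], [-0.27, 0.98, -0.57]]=x @ [[-1.35, 2.71, -1.43], [0.03, 0.26, 0.31], [0.75, -1.51, 0.35]]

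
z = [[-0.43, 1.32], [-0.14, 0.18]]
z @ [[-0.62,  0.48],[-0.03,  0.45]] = [[0.23, 0.39], [0.08, 0.01]]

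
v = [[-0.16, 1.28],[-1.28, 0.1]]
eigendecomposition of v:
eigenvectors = [[0.71+0.00j,0.71-0.00j],[0.07+0.70j,(0.07-0.7j)]]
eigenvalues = [(-0.03+1.27j), (-0.03-1.27j)]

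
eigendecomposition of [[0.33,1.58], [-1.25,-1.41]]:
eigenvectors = [[(0.75+0j),  (0.75-0j)], [(-0.41+0.52j),  (-0.41-0.52j)]]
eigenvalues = [(-0.54+1.1j), (-0.54-1.1j)]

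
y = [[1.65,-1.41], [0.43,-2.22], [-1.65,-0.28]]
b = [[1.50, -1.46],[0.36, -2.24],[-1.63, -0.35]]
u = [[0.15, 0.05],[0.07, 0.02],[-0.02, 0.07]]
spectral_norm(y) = 3.04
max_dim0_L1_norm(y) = 3.91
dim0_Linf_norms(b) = [1.63, 2.24]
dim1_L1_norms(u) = [0.2, 0.09, 0.09]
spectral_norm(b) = 2.97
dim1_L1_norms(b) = [2.96, 2.6, 1.98]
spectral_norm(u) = 0.17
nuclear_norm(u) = 0.25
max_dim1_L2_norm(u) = 0.16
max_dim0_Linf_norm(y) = 2.22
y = b + u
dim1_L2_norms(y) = [2.17, 2.26, 1.67]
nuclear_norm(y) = 4.88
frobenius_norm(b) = 3.51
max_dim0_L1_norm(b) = 4.05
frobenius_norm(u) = 0.19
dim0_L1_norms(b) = [3.49, 4.05]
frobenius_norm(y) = 3.55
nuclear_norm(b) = 4.84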